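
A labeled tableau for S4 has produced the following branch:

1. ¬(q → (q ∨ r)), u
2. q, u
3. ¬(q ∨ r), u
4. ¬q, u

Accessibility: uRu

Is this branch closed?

Yes, closed

Both q and ¬q appear at u.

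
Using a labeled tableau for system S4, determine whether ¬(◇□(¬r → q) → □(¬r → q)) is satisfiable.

1. ¬(◇□(¬r → q) → □(¬r → q)), w0
2. ◇□(¬r → q), w0   [¬→-rule on 1]
3. ¬□(¬r → q), w0   [¬→-rule on 1]
4. □(¬r → q), w1   [◇-rule on 2: fresh world w1, w0Rw1]
5. ¬r → q, w1   [□-rule on 4 via w1Rw1]
6. q, w1   [→-rule on 5 (branches; this branch)]
7. ¬(¬r → q), w2   [¬□-rule on 3: fresh world w2, w0Rw2]
8. ¬r, w2   [¬→-rule on 7]
9. ¬q, w2   [¬→-rule on 7]
Accessibility: w0Rw0, w0Rw1, w0Rw2, w1Rw1, w2Rw2

Satisfiable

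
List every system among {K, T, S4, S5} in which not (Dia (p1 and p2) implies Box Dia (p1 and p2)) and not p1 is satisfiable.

K, T, S4

S4-tableau for the formula:
1. not (Dia (p1 and p2) implies Box Dia (p1 and p2)) and not p1, u
2. not (Dia (p1 and p2) implies Box Dia (p1 and p2)), u
3. not p1, u
4. Dia (p1 and p2), u
5. not Box Dia (p1 and p2), u
6. p1 and p2, v
7. p1, v
8. p2, v
9. not Dia (p1 and p2), w
10. not (p1 and p2), w
11. not p2, w
Accessibility: uRu, uRv, uRw, vRv, wRw
Complete open branch: satisfiable in S4, hence also in K, T (this S4-model is also a K-model and a T-model).
S5-tableau for the formula:
1. not (Dia (p1 and p2) implies Box Dia (p1 and p2)) and not p1, u
2. not (Dia (p1 and p2) implies Box Dia (p1 and p2)), u
3. not p1, u
4. Dia (p1 and p2), u
5. not Box Dia (p1 and p2), u
6. p1 and p2, v
7. p1, v
8. p2, v
9. not Dia (p1 and p2), w
10. not (p1 and p2), u
11. not (p1 and p2), v
12. not (p1 and p2), w
13. not p2, u
14. not p2, v
Accessibility: uRu, uRv, uRw, vRu, vRv, vRw, wRu, wRv, wRw
Branch closes: p2 and not p2 both at v.
Every branch closes (one shown): unsatisfiable in S5.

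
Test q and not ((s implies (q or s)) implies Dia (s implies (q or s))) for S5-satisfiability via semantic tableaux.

1. q and not ((s implies (q or s)) implies Dia (s implies (q or s))), u
2. q, u
3. not ((s implies (q or s)) implies Dia (s implies (q or s))), u
4. s implies (q or s), u
5. not Dia (s implies (q or s)), u
6. not (s implies (q or s)), u
7. s, u
8. not (q or s), u
9. not q, u
10. not s, u
Accessibility: uRu
Branch closes: q and not q both at u.
All branches of the tableau close; one closing branch shown above.

Unsatisfiable (every branch closes)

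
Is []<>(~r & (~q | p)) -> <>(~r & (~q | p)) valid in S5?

Tableau for the negation ~([]<>(~r & (~q | p)) -> <>(~r & (~q | p))):
1. ~([]<>(~r & (~q | p)) -> <>(~r & (~q | p))), 0
2. []<>(~r & (~q | p)), 0
3. ~<>(~r & (~q | p)), 0
4. <>(~r & (~q | p)), 0
5. ~(~r & (~q | p)), 0
6. ~(~q | p), 0
7. q, 0
8. ~p, 0
9. ~r & (~q | p), 1
10. ~r, 1
11. ~q | p, 1
12. <>(~r & (~q | p)), 1
13. ~(~r & (~q | p)), 1
14. p, 1
15. ~(~q | p), 1
16. q, 1
17. ~p, 1
Accessibility: 0R0, 0R1, 1R0, 1R1
Branch closes: p and ~p both at 1.
All branches of the negation close; one closing branch shown above.

Valid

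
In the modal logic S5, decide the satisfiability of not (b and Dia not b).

1. not (b and Dia not b), u
2. not Dia not b, u   [neg-and-rule on 1 (branches; this branch)]
3. b, u   [neg-Dia-rule on 2 via uRu]
Accessibility: uRu

Yes, satisfiable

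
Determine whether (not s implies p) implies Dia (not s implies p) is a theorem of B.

Tableau for the negation not ((not s implies p) implies Dia (not s implies p)):
1. not ((not s implies p) implies Dia (not s implies p)), u
2. not s implies p, u
3. not Dia (not s implies p), u
4. not (not s implies p), u
5. not s, u
6. not p, u
7. p, u
Accessibility: uRu
Branch closes: p and not p both at u.
Every branch of the negation's tableau closes; the branch above is one of them.

Valid in B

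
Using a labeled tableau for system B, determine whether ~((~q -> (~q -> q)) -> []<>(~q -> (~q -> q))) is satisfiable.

No, unsatisfiable

1. ~((~q -> (~q -> q)) -> []<>(~q -> (~q -> q))), 0
2. ~q -> (~q -> q), 0
3. ~[]<>(~q -> (~q -> q)), 0
4. ~q -> q, 0
5. q, 0
6. ~<>(~q -> (~q -> q)), 1
7. ~(~q -> (~q -> q)), 0
8. ~q, 0
9. ~(~q -> q), 0
Accessibility: 0R0, 0R1, 1R0, 1R1
Branch closes: q and ~q both at 0.
(One branch shown.) All branches close.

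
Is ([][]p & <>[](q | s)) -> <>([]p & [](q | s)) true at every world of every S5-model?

Tableau for the negation ~(([][]p & <>[](q | s)) -> <>([]p & [](q | s))):
1. ~(([][]p & <>[](q | s)) -> <>([]p & [](q | s))), w0
2. [][]p & <>[](q | s), w0
3. ~<>([]p & [](q | s)), w0
4. [][]p, w0
5. <>[](q | s), w0
6. ~([]p & [](q | s)), w0
7. []p, w0
8. p, w0
9. ~[](q | s), w0
10. [](q | s), w1
11. ~([]p & [](q | s)), w1
12. []p, w1
13. p, w1
14. q | s, w0
15. q | s, w1
16. ~[](q | s), w1
17. s, w0
18. s, w1
19. ~(q | s), w2
20. ~q, w2
21. ~s, w2
22. ~([]p & [](q | s)), w2
23. []p, w2
24. p, w2
25. q | s, w2
26. ~[](q | s), w2
27. s, w2
Accessibility: w0Rw0, w0Rw1, w0Rw2, w1Rw0, w1Rw1, w1Rw2, w2Rw0, w2Rw1, w2Rw2
Branch closes: s and ~s both at w2.
Every branch of the negation's tableau closes; the branch above is one of them.

Valid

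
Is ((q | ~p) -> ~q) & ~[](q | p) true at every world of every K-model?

Tableau for the negation ~(((q | ~p) -> ~q) & ~[](q | p)):
1. ~(((q | ~p) -> ~q) & ~[](q | p)), 0
2. [](q | p), 0
The negation has an open branch (countermodel exists).

No, not valid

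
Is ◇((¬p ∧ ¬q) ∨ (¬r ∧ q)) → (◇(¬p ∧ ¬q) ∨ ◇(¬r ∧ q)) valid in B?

Yes, valid

Tableau for the negation ¬(◇((¬p ∧ ¬q) ∨ (¬r ∧ q)) → (◇(¬p ∧ ¬q) ∨ ◇(¬r ∧ q))):
1. ¬(◇((¬p ∧ ¬q) ∨ (¬r ∧ q)) → (◇(¬p ∧ ¬q) ∨ ◇(¬r ∧ q))), u
2. ◇((¬p ∧ ¬q) ∨ (¬r ∧ q)), u
3. ¬(◇(¬p ∧ ¬q) ∨ ◇(¬r ∧ q)), u
4. ¬◇(¬p ∧ ¬q), u
5. ¬◇(¬r ∧ q), u
6. ¬(¬p ∧ ¬q), u
7. ¬(¬r ∧ q), u
8. q, u
9. r, u
10. (¬p ∧ ¬q) ∨ (¬r ∧ q), v
11. ¬(¬p ∧ ¬q), v
12. ¬(¬r ∧ q), v
13. ¬r ∧ q, v
14. ¬r, v
15. q, v
16. ¬q, v
Accessibility: uRu, uRv, vRu, vRv
Branch closes: q and ¬q both at v.
All branches of the negation close; one closing branch shown above.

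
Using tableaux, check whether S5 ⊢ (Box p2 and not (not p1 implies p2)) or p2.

Tableau for the negation not ((Box p2 and not (not p1 implies p2)) or p2):
1. not ((Box p2 and not (not p1 implies p2)) or p2), u
2. not (Box p2 and not (not p1 implies p2)), u
3. not p2, u
4. not p1 implies p2, u
5. p1, u
Accessibility: uRu
The negation has an open branch (countermodel exists).

Invalid (countermodel exists)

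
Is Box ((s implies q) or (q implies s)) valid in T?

Valid in T

Tableau for the negation not Box ((s implies q) or (q implies s)):
1. not Box ((s implies q) or (q implies s)), 0
2. not ((s implies q) or (q implies s)), 1
3. not (s implies q), 1
4. not (q implies s), 1
5. s, 1
6. not q, 1
7. q, 1
8. not s, 1
Accessibility: 0R0, 0R1, 1R1
Branch closes: q and not q both at 1.
All branches of the negation close; one closing branch shown above.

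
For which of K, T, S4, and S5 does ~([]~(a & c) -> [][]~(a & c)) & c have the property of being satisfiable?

S4-tableau for the formula:
1. ~([]~(a & c) -> [][]~(a & c)) & c, u
2. ~([]~(a & c) -> [][]~(a & c)), u
3. c, u
4. []~(a & c), u
5. ~[][]~(a & c), u
6. ~(a & c), u
7. ~a, u
8. ~[]~(a & c), v
9. ~(a & c), v
10. ~c, v
11. a & c, w
12. a, w
13. c, w
14. ~(a & c), w
15. ~c, w
Accessibility: uRu, uRv, uRw, vRv, vRw, wRw
Branch closes: c and ~c both at w.
Every branch closes (one shown): unsatisfiable in S4, hence also in S5 (every S5-frame is an S4-frame).
T-tableau for the formula:
1. ~([]~(a & c) -> [][]~(a & c)) & c, u
2. ~([]~(a & c) -> [][]~(a & c)), u
3. c, u
4. []~(a & c), u
5. ~[][]~(a & c), u
6. ~(a & c), u
7. ~a, u
8. ~[]~(a & c), v
9. ~(a & c), v
10. ~c, v
11. a & c, w
12. a, w
13. c, w
Accessibility: uRu, uRv, vRv, vRw, wRw
Complete open branch: satisfiable in T, hence also in K (this T-model is also a K-model).

K, T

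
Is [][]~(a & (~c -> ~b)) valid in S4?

Tableau for the negation ~[][]~(a & (~c -> ~b)):
1. ~[][]~(a & (~c -> ~b)), u
2. ~[]~(a & (~c -> ~b)), v
3. a & (~c -> ~b), w
4. a, w
5. ~c -> ~b, w
6. ~b, w
Accessibility: uRu, uRv, uRw, vRv, vRw, wRw
The negation has an open branch (countermodel exists).

Not valid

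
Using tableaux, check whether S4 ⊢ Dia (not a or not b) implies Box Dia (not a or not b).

Tableau for the negation not (Dia (not a or not b) implies Box Dia (not a or not b)):
1. not (Dia (not a or not b) implies Box Dia (not a or not b)), 0
2. Dia (not a or not b), 0
3. not Box Dia (not a or not b), 0
4. not a or not b, 1
5. not b, 1
6. not Dia (not a or not b), 2
7. not (not a or not b), 2
8. a, 2
9. b, 2
Accessibility: 0R0, 0R1, 0R2, 1R1, 2R2
The negation has an open branch (countermodel exists).

No, not valid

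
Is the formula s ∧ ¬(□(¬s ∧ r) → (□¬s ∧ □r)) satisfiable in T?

No, unsatisfiable

1. s ∧ ¬(□(¬s ∧ r) → (□¬s ∧ □r)), w0
2. s, w0
3. ¬(□(¬s ∧ r) → (□¬s ∧ □r)), w0
4. □(¬s ∧ r), w0
5. ¬(□¬s ∧ □r), w0
6. ¬s ∧ r, w0
7. ¬s, w0
8. r, w0
Accessibility: w0Rw0
Branch closes: s and ¬s both at w0.
(One branch shown.) All branches close.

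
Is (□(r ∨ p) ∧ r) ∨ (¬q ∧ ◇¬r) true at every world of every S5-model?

Tableau for the negation ¬((□(r ∨ p) ∧ r) ∨ (¬q ∧ ◇¬r)):
1. ¬((□(r ∨ p) ∧ r) ∨ (¬q ∧ ◇¬r)), 0
2. ¬(□(r ∨ p) ∧ r), 0   [¬∨-rule on 1]
3. ¬(¬q ∧ ◇¬r), 0   [¬∨-rule on 1]
4. ¬r, 0   [¬∧-rule on 2 (branches; this branch)]
5. q, 0   [¬∧-rule on 3 (branches; this branch)]
Accessibility: 0R0
The negation has an open branch (countermodel exists).

Invalid (countermodel exists)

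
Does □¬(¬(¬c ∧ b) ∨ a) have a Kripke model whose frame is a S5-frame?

Yes, satisfiable

1. □¬(¬(¬c ∧ b) ∨ a), u
2. ¬(¬(¬c ∧ b) ∨ a), u
3. ¬c ∧ b, u
4. ¬a, u
5. ¬c, u
6. b, u
Accessibility: uRu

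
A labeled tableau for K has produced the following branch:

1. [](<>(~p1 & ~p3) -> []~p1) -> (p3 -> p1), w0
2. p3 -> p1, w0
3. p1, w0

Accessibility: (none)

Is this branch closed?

No atom appears with both signs at the same world.

Open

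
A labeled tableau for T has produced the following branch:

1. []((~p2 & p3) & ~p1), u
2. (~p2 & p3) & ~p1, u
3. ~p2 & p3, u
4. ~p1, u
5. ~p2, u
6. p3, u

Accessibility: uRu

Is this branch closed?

Open

No atom appears with both signs at the same world.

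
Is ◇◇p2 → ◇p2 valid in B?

Tableau for the negation ¬(◇◇p2 → ◇p2):
1. ¬(◇◇p2 → ◇p2), w0
2. ◇◇p2, w0   [¬→-rule on 1]
3. ¬◇p2, w0   [¬→-rule on 1]
4. ¬p2, w0   [¬◇-rule on 3 via w0Rw0]
5. ◇p2, w1   [◇-rule on 2: fresh world w1, w0Rw1]
6. ¬p2, w1   [¬◇-rule on 3 via w0Rw1]
7. p2, w2   [◇-rule on 5: fresh world w2, w1Rw2]
Accessibility: w0Rw0, w0Rw1, w1Rw0, w1Rw1, w1Rw2, w2Rw1, w2Rw2
The negation has an open branch (countermodel exists).

No, not valid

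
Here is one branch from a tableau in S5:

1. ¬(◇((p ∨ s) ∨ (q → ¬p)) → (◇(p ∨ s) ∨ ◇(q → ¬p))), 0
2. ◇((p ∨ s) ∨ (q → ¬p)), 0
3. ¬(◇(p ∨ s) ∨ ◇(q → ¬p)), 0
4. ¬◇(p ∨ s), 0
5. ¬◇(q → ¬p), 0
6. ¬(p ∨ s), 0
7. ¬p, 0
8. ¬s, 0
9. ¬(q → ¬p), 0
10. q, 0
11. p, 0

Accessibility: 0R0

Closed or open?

Both p and ¬p appear at 0.

Closed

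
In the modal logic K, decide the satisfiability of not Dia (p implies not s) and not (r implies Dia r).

1. not Dia (p implies not s) and not (r implies Dia r), u
2. not Dia (p implies not s), u
3. not (r implies Dia r), u
4. r, u
5. not Dia r, u

Yes, satisfiable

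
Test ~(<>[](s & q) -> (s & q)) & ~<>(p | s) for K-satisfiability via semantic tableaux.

1. ~(<>[](s & q) -> (s & q)) & ~<>(p | s), w0
2. ~(<>[](s & q) -> (s & q)), w0   [&-rule on 1]
3. ~<>(p | s), w0   [&-rule on 1]
4. <>[](s & q), w0   [~->-rule on 2]
5. ~(s & q), w0   [~->-rule on 2]
6. ~q, w0   [~&-rule on 5 (branches; this branch)]
7. [](s & q), w1   [<>-rule on 4: fresh world w1, w0Rw1]
8. ~(p | s), w1   [~<>-rule on 3 via w0Rw1]
9. ~p, w1   [~|-rule on 8]
10. ~s, w1   [~|-rule on 8]
Accessibility: w0Rw1

Satisfiable (open branch found)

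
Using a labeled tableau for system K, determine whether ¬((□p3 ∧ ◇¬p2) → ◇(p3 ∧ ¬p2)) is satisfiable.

1. ¬((□p3 ∧ ◇¬p2) → ◇(p3 ∧ ¬p2)), w0
2. □p3 ∧ ◇¬p2, w0   [¬→-rule on 1]
3. ¬◇(p3 ∧ ¬p2), w0   [¬→-rule on 1]
4. □p3, w0   [∧-rule on 2]
5. ◇¬p2, w0   [∧-rule on 2]
6. ¬p2, w1   [◇-rule on 5: fresh world w1, w0Rw1]
7. ¬(p3 ∧ ¬p2), w1   [¬◇-rule on 3 via w0Rw1]
8. p3, w1   [□-rule on 4 via w0Rw1]
9. p2, w1   [¬∧-rule on 7 (branches; this branch)]
Accessibility: w0Rw1
Branch closes: p2 and ¬p2 both at w1.
Every branch closes; the branch above is one of them.

No, unsatisfiable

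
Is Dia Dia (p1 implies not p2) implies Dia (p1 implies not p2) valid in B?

Tableau for the negation not (Dia Dia (p1 implies not p2) implies Dia (p1 implies not p2)):
1. not (Dia Dia (p1 implies not p2) implies Dia (p1 implies not p2)), w0
2. Dia Dia (p1 implies not p2), w0
3. not Dia (p1 implies not p2), w0
4. not (p1 implies not p2), w0
5. p1, w0
6. p2, w0
7. Dia (p1 implies not p2), w1
8. not (p1 implies not p2), w1
9. p1, w1
10. p2, w1
11. p1 implies not p2, w2
12. not p2, w2
Accessibility: w0Rw0, w0Rw1, w1Rw0, w1Rw1, w1Rw2, w2Rw1, w2Rw2
The negation has an open branch (countermodel exists).

Not valid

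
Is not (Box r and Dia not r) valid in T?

Tableau for the negation Box r and Dia not r:
1. Box r and Dia not r, 0
2. Box r, 0   [and-rule on 1]
3. Dia not r, 0   [and-rule on 1]
4. r, 0   [Box-rule on 2 via 0R0]
5. not r, 1   [Dia-rule on 3: fresh world 1, 0R1]
6. r, 1   [Box-rule on 2 via 0R1]
Accessibility: 0R0, 0R1, 1R1
Branch closes: r and not r both at 1.
Every branch of the negation's tableau closes; the branch above is one of them.

Yes, valid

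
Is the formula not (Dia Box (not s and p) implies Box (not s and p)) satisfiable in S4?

Satisfiable (open branch found)

1. not (Dia Box (not s and p) implies Box (not s and p)), 0
2. Dia Box (not s and p), 0
3. not Box (not s and p), 0
4. Box (not s and p), 1
5. not s and p, 1
6. not s, 1
7. p, 1
8. not (not s and p), 2
9. not p, 2
Accessibility: 0R0, 0R1, 0R2, 1R1, 2R2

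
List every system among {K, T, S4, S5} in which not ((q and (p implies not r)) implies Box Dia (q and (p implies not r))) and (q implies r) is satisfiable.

S4-tableau for the formula:
1. not ((q and (p implies not r)) implies Box Dia (q and (p implies not r))) and (q implies r), w0
2. not ((q and (p implies not r)) implies Box Dia (q and (p implies not r))), w0
3. q implies r, w0
4. q and (p implies not r), w0
5. not Box Dia (q and (p implies not r)), w0
6. q, w0
7. p implies not r, w0
8. r, w0
9. not p, w0
10. not Dia (q and (p implies not r)), w1
11. not (q and (p implies not r)), w1
12. not (p implies not r), w1
13. p, w1
14. r, w1
Accessibility: w0Rw0, w0Rw1, w1Rw1
Complete open branch: satisfiable in S4, hence also in K, T (this S4-model is also a K-model and a T-model).
S5-tableau for the formula:
1. not ((q and (p implies not r)) implies Box Dia (q and (p implies not r))) and (q implies r), w0
2. not ((q and (p implies not r)) implies Box Dia (q and (p implies not r))), w0
3. q implies r, w0
4. q and (p implies not r), w0
5. not Box Dia (q and (p implies not r)), w0
6. q, w0
7. p implies not r, w0
8. r, w0
9. not p, w0
10. not Dia (q and (p implies not r)), w1
11. not (q and (p implies not r)), w0
12. not (q and (p implies not r)), w1
13. not (p implies not r), w0
14. p, w0
Accessibility: w0Rw0, w0Rw1, w1Rw0, w1Rw1
Branch closes: p and not p both at w0.
Every branch closes (one shown): unsatisfiable in S5.

K, T, S4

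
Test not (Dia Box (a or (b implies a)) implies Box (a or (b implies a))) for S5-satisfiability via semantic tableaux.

1. not (Dia Box (a or (b implies a)) implies Box (a or (b implies a))), u
2. Dia Box (a or (b implies a)), u   [neg-implies-rule on 1]
3. not Box (a or (b implies a)), u   [neg-implies-rule on 1]
4. Box (a or (b implies a)), v   [Dia-rule on 2: fresh world v, uRv]
5. a or (b implies a), u   [Box-rule on 4 via vRu]
6. a or (b implies a), v   [Box-rule on 4 via vRv]
7. b implies a, u   [or-rule on 5 (branches; this branch)]
8. b implies a, v   [or-rule on 6 (branches; this branch)]
9. a, u   [implies-rule on 7 (branches; this branch)]
10. a, v   [implies-rule on 8 (branches; this branch)]
11. not (a or (b implies a)), w   [neg-Box-rule on 3: fresh world w, uRw]
12. not a, w   [neg-or-rule on 11]
13. not (b implies a), w   [neg-or-rule on 11]
14. b, w   [neg-implies-rule on 13]
15. a or (b implies a), w   [Box-rule on 4 via vRw]
16. b implies a, w   [or-rule on 15 (branches; this branch)]
17. a, w   [implies-rule on 16 (branches; this branch)]
Accessibility: uRu, uRv, uRw, vRu, vRv, vRw, wRu, wRv, wRw
Branch closes: a and not a both at w.
(One branch shown.) All branches close.

Unsatisfiable (every branch closes)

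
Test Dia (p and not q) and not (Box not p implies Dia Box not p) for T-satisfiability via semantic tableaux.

Unsatisfiable (every branch closes)

1. Dia (p and not q) and not (Box not p implies Dia Box not p), u
2. Dia (p and not q), u   [and-rule on 1]
3. not (Box not p implies Dia Box not p), u   [and-rule on 1]
4. Box not p, u   [neg-implies-rule on 3]
5. not Dia Box not p, u   [neg-implies-rule on 3]
6. not p, u   [Box-rule on 4 via uRu]
7. not Box not p, u   [neg-Dia-rule on 5 via uRu]
8. p and not q, v   [Dia-rule on 2: fresh world v, uRv]
9. p, v   [and-rule on 8]
10. not q, v   [and-rule on 8]
11. not p, v   [Box-rule on 4 via uRv]
Accessibility: uRu, uRv, vRv
Branch closes: p and not p both at v.
Every branch closes; the branch above is one of them.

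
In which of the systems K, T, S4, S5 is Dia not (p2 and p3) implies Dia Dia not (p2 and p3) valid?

K-tableau for the negation not (Dia not (p2 and p3) implies Dia Dia not (p2 and p3)):
1. not (Dia not (p2 and p3) implies Dia Dia not (p2 and p3)), 0
2. Dia not (p2 and p3), 0
3. not Dia Dia not (p2 and p3), 0
4. not (p2 and p3), 1
5. not Dia not (p2 and p3), 1
6. not p3, 1
Accessibility: 0R1
Complete open branch: countermodel on a K-frame, so not valid in K.
T-tableau for the negation not (Dia not (p2 and p3) implies Dia Dia not (p2 and p3)):
1. not (Dia not (p2 and p3) implies Dia Dia not (p2 and p3)), 0
2. Dia not (p2 and p3), 0
3. not Dia Dia not (p2 and p3), 0
4. not Dia not (p2 and p3), 0
5. p2 and p3, 0
6. p2, 0
7. p3, 0
8. not (p2 and p3), 1
9. not Dia not (p2 and p3), 1
10. p2 and p3, 1
11. p2, 1
12. p3, 1
13. not p3, 1
Accessibility: 0R0, 0R1, 1R1
Branch closes: p3 and not p3 both at 1.
Every branch closes (one shown): valid in T, hence also in S4, S5 (every theorem of T is a theorem of S4 and S5).

T, S4, S5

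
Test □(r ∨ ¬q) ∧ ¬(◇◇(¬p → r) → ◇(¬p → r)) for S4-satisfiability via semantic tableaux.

1. □(r ∨ ¬q) ∧ ¬(◇◇(¬p → r) → ◇(¬p → r)), 0
2. □(r ∨ ¬q), 0
3. ¬(◇◇(¬p → r) → ◇(¬p → r)), 0
4. ◇◇(¬p → r), 0
5. ¬◇(¬p → r), 0
6. r ∨ ¬q, 0
7. ¬(¬p → r), 0
8. ¬p, 0
9. ¬r, 0
10. ¬q, 0
11. ◇(¬p → r), 1
12. r ∨ ¬q, 1
13. ¬(¬p → r), 1
14. ¬p, 1
15. ¬r, 1
16. ¬q, 1
17. ¬p → r, 2
18. r ∨ ¬q, 2
19. ¬(¬p → r), 2
20. ¬p, 2
21. ¬r, 2
22. r, 2
Accessibility: 0R0, 0R1, 0R2, 1R1, 1R2, 2R2
Branch closes: r and ¬r both at 2.
Every branch closes; the branch above is one of them.

No, unsatisfiable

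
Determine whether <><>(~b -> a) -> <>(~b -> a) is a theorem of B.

Invalid (countermodel exists)

Tableau for the negation ~(<><>(~b -> a) -> <>(~b -> a)):
1. ~(<><>(~b -> a) -> <>(~b -> a)), w0
2. <><>(~b -> a), w0
3. ~<>(~b -> a), w0
4. ~(~b -> a), w0
5. ~b, w0
6. ~a, w0
7. <>(~b -> a), w1
8. ~(~b -> a), w1
9. ~b, w1
10. ~a, w1
11. ~b -> a, w2
12. a, w2
Accessibility: w0Rw0, w0Rw1, w1Rw0, w1Rw1, w1Rw2, w2Rw1, w2Rw2
The negation has an open branch (countermodel exists).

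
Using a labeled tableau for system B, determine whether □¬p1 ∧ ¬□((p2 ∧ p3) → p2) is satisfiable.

1. □¬p1 ∧ ¬□((p2 ∧ p3) → p2), w0
2. □¬p1, w0
3. ¬□((p2 ∧ p3) → p2), w0
4. ¬p1, w0
5. ¬((p2 ∧ p3) → p2), w1
6. p2 ∧ p3, w1
7. ¬p2, w1
8. p2, w1
9. p3, w1
Accessibility: w0Rw0, w0Rw1, w1Rw0, w1Rw1
Branch closes: p2 and ¬p2 both at w1.
(One branch shown.) All branches close.

Unsatisfiable (every branch closes)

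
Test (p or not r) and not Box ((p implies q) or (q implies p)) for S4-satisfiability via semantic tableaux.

No, unsatisfiable

1. (p or not r) and not Box ((p implies q) or (q implies p)), 0
2. p or not r, 0
3. not Box ((p implies q) or (q implies p)), 0
4. not r, 0
5. not ((p implies q) or (q implies p)), 1
6. not (p implies q), 1
7. not (q implies p), 1
8. p, 1
9. not q, 1
10. q, 1
11. not p, 1
Accessibility: 0R0, 0R1, 1R1
Branch closes: q and not q both at 1.
Every branch closes; the branch above is one of them.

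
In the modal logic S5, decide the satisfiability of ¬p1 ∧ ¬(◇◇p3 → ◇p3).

1. ¬p1 ∧ ¬(◇◇p3 → ◇p3), 0
2. ¬p1, 0   [∧-rule on 1]
3. ¬(◇◇p3 → ◇p3), 0   [∧-rule on 1]
4. ◇◇p3, 0   [¬→-rule on 3]
5. ¬◇p3, 0   [¬→-rule on 3]
6. ¬p3, 0   [¬◇-rule on 5 via 0R0]
7. ◇p3, 1   [◇-rule on 4: fresh world 1, 0R1]
8. ¬p3, 1   [¬◇-rule on 5 via 0R1]
9. p3, 2   [◇-rule on 7: fresh world 2, 1R2]
10. ¬p3, 2   [¬◇-rule on 5 via 0R2]
Accessibility: 0R0, 0R1, 0R2, 1R0, 1R1, 1R2, 2R0, 2R1, 2R2
Branch closes: p3 and ¬p3 both at 2.
(One branch shown.) All branches close.

Unsatisfiable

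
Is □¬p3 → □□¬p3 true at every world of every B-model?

Tableau for the negation ¬(□¬p3 → □□¬p3):
1. ¬(□¬p3 → □□¬p3), w0
2. □¬p3, w0
3. ¬□□¬p3, w0
4. ¬p3, w0
5. ¬□¬p3, w1
6. ¬p3, w1
7. p3, w2
Accessibility: w0Rw0, w0Rw1, w1Rw0, w1Rw1, w1Rw2, w2Rw1, w2Rw2
The negation has an open branch (countermodel exists).

Not valid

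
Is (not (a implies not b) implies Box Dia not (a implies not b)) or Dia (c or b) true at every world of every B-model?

Tableau for the negation not ((not (a implies not b) implies Box Dia not (a implies not b)) or Dia (c or b)):
1. not ((not (a implies not b) implies Box Dia not (a implies not b)) or Dia (c or b)), w0
2. not (not (a implies not b) implies Box Dia not (a implies not b)), w0
3. not Dia (c or b), w0
4. not (a implies not b), w0
5. not Box Dia not (a implies not b), w0
6. a, w0
7. b, w0
8. not (c or b), w0
9. not c, w0
10. not b, w0
Accessibility: w0Rw0
Branch closes: b and not b both at w0.
Every branch of the negation's tableau closes; the branch above is one of them.

Valid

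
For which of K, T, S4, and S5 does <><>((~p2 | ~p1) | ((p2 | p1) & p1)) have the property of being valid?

T, S4, S5

T-tableau for the negation ~<><>((~p2 | ~p1) | ((p2 | p1) & p1)):
1. ~<><>((~p2 | ~p1) | ((p2 | p1) & p1)), w0
2. ~<>((~p2 | ~p1) | ((p2 | p1) & p1)), w0
3. ~((~p2 | ~p1) | ((p2 | p1) & p1)), w0
4. ~(~p2 | ~p1), w0
5. ~((p2 | p1) & p1), w0
6. p2, w0
7. p1, w0
8. ~(p2 | p1), w0
9. ~p2, w0
10. ~p1, w0
Accessibility: w0Rw0
Branch closes: p2 and ~p2 both at w0.
Every branch closes (one shown): valid in T, hence also in S4, S5 (every theorem of T is a theorem of S4 and S5).
K-tableau for the negation ~<><>((~p2 | ~p1) | ((p2 | p1) & p1)):
1. ~<><>((~p2 | ~p1) | ((p2 | p1) & p1)), w0
Complete open branch: countermodel on a K-frame, so not valid in K.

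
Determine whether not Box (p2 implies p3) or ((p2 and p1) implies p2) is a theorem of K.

Tableau for the negation not (not Box (p2 implies p3) or ((p2 and p1) implies p2)):
1. not (not Box (p2 implies p3) or ((p2 and p1) implies p2)), u
2. Box (p2 implies p3), u   [neg-or-rule on 1]
3. not ((p2 and p1) implies p2), u   [neg-or-rule on 1]
4. p2 and p1, u   [neg-implies-rule on 3]
5. not p2, u   [neg-implies-rule on 3]
6. p2, u   [and-rule on 4]
7. p1, u   [and-rule on 4]
Branch closes: p2 and not p2 both at u.
Every branch of the negation's tableau closes; the branch above is one of them.

Valid in K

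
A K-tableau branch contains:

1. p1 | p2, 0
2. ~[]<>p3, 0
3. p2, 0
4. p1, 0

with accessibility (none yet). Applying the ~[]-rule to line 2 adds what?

a fresh world 1 with 0R1, and ~<>p3 at 1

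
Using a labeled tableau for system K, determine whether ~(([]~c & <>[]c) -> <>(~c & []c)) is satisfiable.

Unsatisfiable

1. ~(([]~c & <>[]c) -> <>(~c & []c)), 0
2. []~c & <>[]c, 0
3. ~<>(~c & []c), 0
4. []~c, 0
5. <>[]c, 0
6. []c, 1
7. ~(~c & []c), 1
8. ~c, 1
9. ~[]c, 1
10. ~c, 2
11. c, 2
Accessibility: 0R1, 1R2
Branch closes: c and ~c both at 2.
(One branch shown.) All branches close.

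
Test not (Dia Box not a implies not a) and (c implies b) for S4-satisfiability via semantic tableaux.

1. not (Dia Box not a implies not a) and (c implies b), w0
2. not (Dia Box not a implies not a), w0
3. c implies b, w0
4. Dia Box not a, w0
5. a, w0
6. b, w0
7. Box not a, w1
8. not a, w1
Accessibility: w0Rw0, w0Rw1, w1Rw1

Yes, satisfiable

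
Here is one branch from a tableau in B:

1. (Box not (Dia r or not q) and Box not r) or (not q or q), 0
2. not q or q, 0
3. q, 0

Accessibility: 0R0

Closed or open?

No, open

No world carries both an atom and its negation.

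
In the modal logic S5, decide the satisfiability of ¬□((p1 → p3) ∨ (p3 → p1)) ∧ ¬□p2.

1. ¬□((p1 → p3) ∨ (p3 → p1)) ∧ ¬□p2, w0
2. ¬□((p1 → p3) ∨ (p3 → p1)), w0
3. ¬□p2, w0
4. ¬((p1 → p3) ∨ (p3 → p1)), w1
5. ¬(p1 → p3), w1
6. ¬(p3 → p1), w1
7. p1, w1
8. ¬p3, w1
9. p3, w1
10. ¬p1, w1
Accessibility: w0Rw0, w0Rw1, w1Rw0, w1Rw1
Branch closes: p3 and ¬p3 both at w1.
All branches of the tableau close; one closing branch shown above.

No, unsatisfiable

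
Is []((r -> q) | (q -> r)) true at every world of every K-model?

Tableau for the negation ~[]((r -> q) | (q -> r)):
1. ~[]((r -> q) | (q -> r)), u
2. ~((r -> q) | (q -> r)), v
3. ~(r -> q), v
4. ~(q -> r), v
5. r, v
6. ~q, v
7. q, v
8. ~r, v
Accessibility: uRv
Branch closes: q and ~q both at v.
All branches of the negation close; one closing branch shown above.

Valid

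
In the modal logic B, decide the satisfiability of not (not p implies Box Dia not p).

1. not (not p implies Box Dia not p), 0
2. not p, 0
3. not Box Dia not p, 0
4. not Dia not p, 1
5. p, 0
Accessibility: 0R0, 0R1, 1R0, 1R1
Branch closes: p and not p both at 0.
(One branch shown.) All branches close.

No, unsatisfiable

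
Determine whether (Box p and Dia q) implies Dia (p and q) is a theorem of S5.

Yes, valid

Tableau for the negation not ((Box p and Dia q) implies Dia (p and q)):
1. not ((Box p and Dia q) implies Dia (p and q)), 0
2. Box p and Dia q, 0
3. not Dia (p and q), 0
4. Box p, 0
5. Dia q, 0
6. not (p and q), 0
7. p, 0
8. not q, 0
9. q, 1
10. not (p and q), 1
11. p, 1
12. not q, 1
Accessibility: 0R0, 0R1, 1R0, 1R1
Branch closes: q and not q both at 1.
Every branch of the negation's tableau closes; the branch above is one of them.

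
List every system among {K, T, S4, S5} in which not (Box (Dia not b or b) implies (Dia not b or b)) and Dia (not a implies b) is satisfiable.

K-tableau for the formula:
1. not (Box (Dia not b or b) implies (Dia not b or b)) and Dia (not a implies b), u
2. not (Box (Dia not b or b) implies (Dia not b or b)), u   [and-rule on 1]
3. Dia (not a implies b), u   [and-rule on 1]
4. Box (Dia not b or b), u   [neg-implies-rule on 2]
5. not (Dia not b or b), u   [neg-implies-rule on 2]
6. not Dia not b, u   [neg-or-rule on 5]
7. not b, u   [neg-or-rule on 5]
8. not a implies b, v   [Dia-rule on 3: fresh world v, uRv]
9. Dia not b or b, v   [Box-rule on 4 via uRv]
10. b, v   [neg-Dia-rule on 6 via uRv]
Accessibility: uRv
Complete open branch: satisfiable in K.
T-tableau for the formula:
1. not (Box (Dia not b or b) implies (Dia not b or b)) and Dia (not a implies b), u
2. not (Box (Dia not b or b) implies (Dia not b or b)), u   [and-rule on 1]
3. Dia (not a implies b), u   [and-rule on 1]
4. Box (Dia not b or b), u   [neg-implies-rule on 2]
5. not (Dia not b or b), u   [neg-implies-rule on 2]
6. not Dia not b, u   [neg-or-rule on 5]
7. not b, u   [neg-or-rule on 5]
8. Dia not b or b, u   [Box-rule on 4 via uRu]
9. b, u   [neg-Dia-rule on 6 via uRu]
Accessibility: uRu
Branch closes: b and not b both at u.
Every branch closes (one shown): unsatisfiable in T, hence also in S4, S5 (every S4/S5-frame is a T-frame).

K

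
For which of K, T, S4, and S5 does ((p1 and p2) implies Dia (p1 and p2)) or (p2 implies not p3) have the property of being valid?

T, S4, S5

T-tableau for the negation not (((p1 and p2) implies Dia (p1 and p2)) or (p2 implies not p3)):
1. not (((p1 and p2) implies Dia (p1 and p2)) or (p2 implies not p3)), u
2. not ((p1 and p2) implies Dia (p1 and p2)), u   [neg-or-rule on 1]
3. not (p2 implies not p3), u   [neg-or-rule on 1]
4. p1 and p2, u   [neg-implies-rule on 2]
5. not Dia (p1 and p2), u   [neg-implies-rule on 2]
6. p2, u   [neg-implies-rule on 3]
7. p3, u   [neg-implies-rule on 3]
8. p1, u   [and-rule on 4]
9. not (p1 and p2), u   [neg-Dia-rule on 5 via uRu]
10. not p2, u   [neg-and-rule on 9 (branches; this branch)]
Accessibility: uRu
Branch closes: p2 and not p2 both at u.
Every branch closes (one shown): valid in T, hence also in S4, S5 (every theorem of T is a theorem of S4 and S5).
K-tableau for the negation not (((p1 and p2) implies Dia (p1 and p2)) or (p2 implies not p3)):
1. not (((p1 and p2) implies Dia (p1 and p2)) or (p2 implies not p3)), u
2. not ((p1 and p2) implies Dia (p1 and p2)), u   [neg-or-rule on 1]
3. not (p2 implies not p3), u   [neg-or-rule on 1]
4. p1 and p2, u   [neg-implies-rule on 2]
5. not Dia (p1 and p2), u   [neg-implies-rule on 2]
6. p2, u   [neg-implies-rule on 3]
7. p3, u   [neg-implies-rule on 3]
8. p1, u   [and-rule on 4]
Complete open branch: countermodel on a K-frame, so not valid in K.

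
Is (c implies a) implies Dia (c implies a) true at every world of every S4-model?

Tableau for the negation not ((c implies a) implies Dia (c implies a)):
1. not ((c implies a) implies Dia (c implies a)), 0
2. c implies a, 0
3. not Dia (c implies a), 0
4. not (c implies a), 0
5. c, 0
6. not a, 0
7. a, 0
Accessibility: 0R0
Branch closes: a and not a both at 0.
All branches of the negation close; one closing branch shown above.

Valid in S4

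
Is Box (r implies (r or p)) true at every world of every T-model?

Tableau for the negation not Box (r implies (r or p)):
1. not Box (r implies (r or p)), w0
2. not (r implies (r or p)), w1
3. r, w1
4. not (r or p), w1
5. not r, w1
6. not p, w1
Accessibility: w0Rw0, w0Rw1, w1Rw1
Branch closes: r and not r both at w1.
All branches of the negation close; one closing branch shown above.

Yes, valid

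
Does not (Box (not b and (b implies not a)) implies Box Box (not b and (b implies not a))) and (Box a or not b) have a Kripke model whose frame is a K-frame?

1. not (Box (not b and (b implies not a)) implies Box Box (not b and (b implies not a))) and (Box a or not b), w0
2. not (Box (not b and (b implies not a)) implies Box Box (not b and (b implies not a))), w0   [and-rule on 1]
3. Box a or not b, w0   [and-rule on 1]
4. Box (not b and (b implies not a)), w0   [neg-implies-rule on 2]
5. not Box Box (not b and (b implies not a)), w0   [neg-implies-rule on 2]
6. not b, w0   [or-rule on 3 (branches; this branch)]
7. not Box (not b and (b implies not a)), w1   [neg-Box-rule on 5: fresh world w1, w0Rw1]
8. not b and (b implies not a), w1   [Box-rule on 4 via w0Rw1]
9. not b, w1   [and-rule on 8]
10. b implies not a, w1   [and-rule on 8]
11. not a, w1   [implies-rule on 10 (branches; this branch)]
12. not (not b and (b implies not a)), w2   [neg-Box-rule on 7: fresh world w2, w1Rw2]
13. not (b implies not a), w2   [neg-and-rule on 12 (branches; this branch)]
14. b, w2   [neg-implies-rule on 13]
15. a, w2   [neg-implies-rule on 13]
Accessibility: w0Rw1, w1Rw2

Satisfiable (open branch found)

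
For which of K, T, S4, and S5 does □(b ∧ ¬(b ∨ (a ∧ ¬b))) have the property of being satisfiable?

K

T-tableau for the formula:
1. □(b ∧ ¬(b ∨ (a ∧ ¬b))), w0
2. b ∧ ¬(b ∨ (a ∧ ¬b)), w0
3. b, w0
4. ¬(b ∨ (a ∧ ¬b)), w0
5. ¬b, w0
6. ¬(a ∧ ¬b), w0
Accessibility: w0Rw0
Branch closes: b and ¬b both at w0.
Every branch closes (one shown): unsatisfiable in T, hence also in S4, S5 (every S4/S5-frame is a T-frame).
K-tableau for the formula:
1. □(b ∧ ¬(b ∨ (a ∧ ¬b))), w0
Complete open branch: satisfiable in K.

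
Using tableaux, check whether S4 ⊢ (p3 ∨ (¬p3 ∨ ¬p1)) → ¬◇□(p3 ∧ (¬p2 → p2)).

Tableau for the negation ¬((p3 ∨ (¬p3 ∨ ¬p1)) → ¬◇□(p3 ∧ (¬p2 → p2))):
1. ¬((p3 ∨ (¬p3 ∨ ¬p1)) → ¬◇□(p3 ∧ (¬p2 → p2))), 0
2. p3 ∨ (¬p3 ∨ ¬p1), 0
3. ◇□(p3 ∧ (¬p2 → p2)), 0
4. ¬p3 ∨ ¬p1, 0
5. ¬p1, 0
6. □(p3 ∧ (¬p2 → p2)), 1
7. p3 ∧ (¬p2 → p2), 1
8. p3, 1
9. ¬p2 → p2, 1
10. p2, 1
Accessibility: 0R0, 0R1, 1R1
The negation has an open branch (countermodel exists).

Not valid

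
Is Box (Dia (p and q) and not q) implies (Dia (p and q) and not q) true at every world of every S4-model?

Tableau for the negation not (Box (Dia (p and q) and not q) implies (Dia (p and q) and not q)):
1. not (Box (Dia (p and q) and not q) implies (Dia (p and q) and not q)), 0
2. Box (Dia (p and q) and not q), 0
3. not (Dia (p and q) and not q), 0
4. Dia (p and q) and not q, 0
5. Dia (p and q), 0
6. not q, 0
7. not Dia (p and q), 0
8. not (p and q), 0
9. p and q, 1
10. p, 1
11. q, 1
12. Dia (p and q) and not q, 1
13. Dia (p and q), 1
14. not q, 1
Accessibility: 0R0, 0R1, 1R1
Branch closes: q and not q both at 1.
Every branch of the negation's tableau closes; the branch above is one of them.

Valid in S4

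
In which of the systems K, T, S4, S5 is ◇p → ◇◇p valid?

K-tableau for the negation ¬(◇p → ◇◇p):
1. ¬(◇p → ◇◇p), u
2. ◇p, u   [¬→-rule on 1]
3. ¬◇◇p, u   [¬→-rule on 1]
4. p, v   [◇-rule on 2: fresh world v, uRv]
5. ¬◇p, v   [¬◇-rule on 3 via uRv]
Accessibility: uRv
Complete open branch: countermodel on a K-frame, so not valid in K.
T-tableau for the negation ¬(◇p → ◇◇p):
1. ¬(◇p → ◇◇p), u
2. ◇p, u   [¬→-rule on 1]
3. ¬◇◇p, u   [¬→-rule on 1]
4. ¬◇p, u   [¬◇-rule on 3 via uRu]
5. ¬p, u   [¬◇-rule on 4 via uRu]
6. p, v   [◇-rule on 2: fresh world v, uRv]
7. ¬◇p, v   [¬◇-rule on 3 via uRv]
8. ¬p, v   [¬◇-rule on 4 via uRv]
Accessibility: uRu, uRv, vRv
Branch closes: p and ¬p both at v.
Every branch closes (one shown): valid in T, hence also in S4, S5 (every theorem of T is a theorem of S4 and S5).

T, S4, S5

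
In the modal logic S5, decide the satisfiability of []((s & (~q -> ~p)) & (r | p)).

1. []((s & (~q -> ~p)) & (r | p)), w0
2. (s & (~q -> ~p)) & (r | p), w0
3. s & (~q -> ~p), w0
4. r | p, w0
5. s, w0
6. ~q -> ~p, w0
7. p, w0
8. q, w0
Accessibility: w0Rw0

Satisfiable (open branch found)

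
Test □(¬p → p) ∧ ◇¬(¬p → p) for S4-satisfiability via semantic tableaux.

1. □(¬p → p) ∧ ◇¬(¬p → p), u
2. □(¬p → p), u   [∧-rule on 1]
3. ◇¬(¬p → p), u   [∧-rule on 1]
4. ¬p → p, u   [□-rule on 2 via uRu]
5. p, u   [→-rule on 4 (branches; this branch)]
6. ¬(¬p → p), v   [◇-rule on 3: fresh world v, uRv]
7. ¬p, v   [¬→-rule on 6]
8. ¬p → p, v   [□-rule on 2 via uRv]
9. p, v   [→-rule on 8 (branches; this branch)]
Accessibility: uRu, uRv, vRv
Branch closes: p and ¬p both at v.
All branches of the tableau close; one closing branch shown above.

Unsatisfiable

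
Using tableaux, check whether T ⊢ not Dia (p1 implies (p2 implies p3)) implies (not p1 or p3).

Tableau for the negation not (not Dia (p1 implies (p2 implies p3)) implies (not p1 or p3)):
1. not (not Dia (p1 implies (p2 implies p3)) implies (not p1 or p3)), w0
2. not Dia (p1 implies (p2 implies p3)), w0   [neg-implies-rule on 1]
3. not (not p1 or p3), w0   [neg-implies-rule on 1]
4. p1, w0   [neg-or-rule on 3]
5. not p3, w0   [neg-or-rule on 3]
6. not (p1 implies (p2 implies p3)), w0   [neg-Dia-rule on 2 via w0Rw0]
7. not (p2 implies p3), w0   [neg-implies-rule on 6]
8. p2, w0   [neg-implies-rule on 7]
Accessibility: w0Rw0
The negation has an open branch (countermodel exists).

Not valid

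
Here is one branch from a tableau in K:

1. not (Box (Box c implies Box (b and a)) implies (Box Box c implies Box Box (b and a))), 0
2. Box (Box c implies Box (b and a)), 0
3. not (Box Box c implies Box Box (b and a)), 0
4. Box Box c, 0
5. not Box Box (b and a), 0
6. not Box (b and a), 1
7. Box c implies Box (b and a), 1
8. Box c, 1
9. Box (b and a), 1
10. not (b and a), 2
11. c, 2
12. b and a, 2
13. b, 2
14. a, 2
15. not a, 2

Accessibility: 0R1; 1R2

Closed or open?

Closed

Both a and not a appear at 2.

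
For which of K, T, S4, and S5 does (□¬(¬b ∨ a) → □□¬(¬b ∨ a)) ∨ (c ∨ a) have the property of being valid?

S4-tableau for the negation ¬((□¬(¬b ∨ a) → □□¬(¬b ∨ a)) ∨ (c ∨ a)):
1. ¬((□¬(¬b ∨ a) → □□¬(¬b ∨ a)) ∨ (c ∨ a)), w0
2. ¬(□¬(¬b ∨ a) → □□¬(¬b ∨ a)), w0
3. ¬(c ∨ a), w0
4. □¬(¬b ∨ a), w0
5. ¬□□¬(¬b ∨ a), w0
6. ¬c, w0
7. ¬a, w0
8. ¬(¬b ∨ a), w0
9. b, w0
10. ¬□¬(¬b ∨ a), w1
11. ¬(¬b ∨ a), w1
12. b, w1
13. ¬a, w1
14. ¬b ∨ a, w2
15. ¬(¬b ∨ a), w2
16. b, w2
17. ¬a, w2
18. a, w2
Accessibility: w0Rw0, w0Rw1, w0Rw2, w1Rw1, w1Rw2, w2Rw2
Branch closes: a and ¬a both at w2.
Every branch closes (one shown): valid in S4, hence also in S5 (every theorem of S4 is a theorem of S5).
T-tableau for the negation ¬((□¬(¬b ∨ a) → □□¬(¬b ∨ a)) ∨ (c ∨ a)):
1. ¬((□¬(¬b ∨ a) → □□¬(¬b ∨ a)) ∨ (c ∨ a)), w0
2. ¬(□¬(¬b ∨ a) → □□¬(¬b ∨ a)), w0
3. ¬(c ∨ a), w0
4. □¬(¬b ∨ a), w0
5. ¬□□¬(¬b ∨ a), w0
6. ¬c, w0
7. ¬a, w0
8. ¬(¬b ∨ a), w0
9. b, w0
10. ¬□¬(¬b ∨ a), w1
11. ¬(¬b ∨ a), w1
12. b, w1
13. ¬a, w1
14. ¬b ∨ a, w2
15. a, w2
Accessibility: w0Rw0, w0Rw1, w1Rw1, w1Rw2, w2Rw2
Complete open branch: countermodel on a T-frame, so not valid in T, nor in K (the same frame is also a K-frame).

S4, S5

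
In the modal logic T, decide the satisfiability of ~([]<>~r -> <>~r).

1. ~([]<>~r -> <>~r), 0
2. []<>~r, 0   [~->-rule on 1]
3. ~<>~r, 0   [~->-rule on 1]
4. <>~r, 0   [[]-rule on 2 via 0R0]
5. r, 0   [~<>-rule on 3 via 0R0]
6. ~r, 1   [<>-rule on 4: fresh world 1, 0R1]
7. <>~r, 1   [[]-rule on 2 via 0R1]
8. r, 1   [~<>-rule on 3 via 0R1]
Accessibility: 0R0, 0R1, 1R1
Branch closes: r and ~r both at 1.
Every branch closes; the branch above is one of them.

Unsatisfiable (every branch closes)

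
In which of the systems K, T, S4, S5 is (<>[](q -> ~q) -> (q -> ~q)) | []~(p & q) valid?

S5

S5-tableau for the negation ~((<>[](q -> ~q) -> (q -> ~q)) | []~(p & q)):
1. ~((<>[](q -> ~q) -> (q -> ~q)) | []~(p & q)), u
2. ~(<>[](q -> ~q) -> (q -> ~q)), u   [~|-rule on 1]
3. ~[]~(p & q), u   [~|-rule on 1]
4. <>[](q -> ~q), u   [~->-rule on 2]
5. ~(q -> ~q), u   [~->-rule on 2]
6. q, u   [~->-rule on 5]
7. p & q, v   [~[]-rule on 3: fresh world v, uRv]
8. p, v   [&-rule on 7]
9. q, v   [&-rule on 7]
10. [](q -> ~q), w   [<>-rule on 4: fresh world w, uRw]
11. q -> ~q, u   [[]-rule on 10 via wRu]
12. q -> ~q, v   [[]-rule on 10 via wRv]
13. q -> ~q, w   [[]-rule on 10 via wRw]
14. ~q, u   [->-rule on 11 (branches; this branch)]
Accessibility: uRu, uRv, uRw, vRu, vRv, vRw, wRu, wRv, wRw
Branch closes: q and ~q both at u.
Every branch closes (one shown): valid in S5.
S4-tableau for the negation ~((<>[](q -> ~q) -> (q -> ~q)) | []~(p & q)):
1. ~((<>[](q -> ~q) -> (q -> ~q)) | []~(p & q)), u
2. ~(<>[](q -> ~q) -> (q -> ~q)), u   [~|-rule on 1]
3. ~[]~(p & q), u   [~|-rule on 1]
4. <>[](q -> ~q), u   [~->-rule on 2]
5. ~(q -> ~q), u   [~->-rule on 2]
6. q, u   [~->-rule on 5]
7. p & q, v   [~[]-rule on 3: fresh world v, uRv]
8. p, v   [&-rule on 7]
9. q, v   [&-rule on 7]
10. [](q -> ~q), w   [<>-rule on 4: fresh world w, uRw]
11. q -> ~q, w   [[]-rule on 10 via wRw]
12. ~q, w   [->-rule on 11 (branches; this branch)]
Accessibility: uRu, uRv, uRw, vRv, wRw
Complete open branch: countermodel on an S4-frame, so not valid in S4, nor in K, T (the same frame is also a K-frame and a T-frame).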